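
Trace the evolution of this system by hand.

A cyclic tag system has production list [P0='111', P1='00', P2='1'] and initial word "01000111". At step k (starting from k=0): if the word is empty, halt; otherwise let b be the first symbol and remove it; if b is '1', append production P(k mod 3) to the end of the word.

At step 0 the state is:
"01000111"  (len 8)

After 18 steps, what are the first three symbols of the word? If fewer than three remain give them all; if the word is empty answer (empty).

111

t=0: "01000111"  (len 8)
t=1: "1000111"  (len 7)
t=2: "00011100"  (len 8)
t=3: "0011100"  (len 7)
t=4: "011100"  (len 6)
t=5: "11100"  (len 5)
t=6: "11001"  (len 5)
t=7: "1001111"  (len 7)
t=8: "00111100"  (len 8)
t=9: "0111100"  (len 7)
t=10: "111100"  (len 6)
t=11: "1110000"  (len 7)
t=12: "1100001"  (len 7)
t=13: "100001111"  (len 9)
t=14: "0000111100"  (len 10)
t=15: "000111100"  (len 9)
t=16: "00111100"  (len 8)
t=17: "0111100"  (len 7)
t=18: "111100"  (len 6)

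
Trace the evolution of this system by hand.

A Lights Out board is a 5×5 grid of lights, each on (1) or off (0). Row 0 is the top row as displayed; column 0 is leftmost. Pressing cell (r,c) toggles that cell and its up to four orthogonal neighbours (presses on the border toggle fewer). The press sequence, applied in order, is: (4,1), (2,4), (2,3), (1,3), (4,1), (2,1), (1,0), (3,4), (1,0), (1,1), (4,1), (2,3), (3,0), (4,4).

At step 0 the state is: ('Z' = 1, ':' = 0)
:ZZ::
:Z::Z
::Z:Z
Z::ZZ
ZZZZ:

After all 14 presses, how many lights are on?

9

k=0  :ZZ::
:Z::Z
::Z:Z
Z::ZZ
ZZZZ:
k=1  :ZZ::
:Z::Z
::Z:Z
ZZ:ZZ
:::Z:
k=2  :ZZ::
:Z:::
::ZZ:
ZZ:Z:
:::Z:
k=3  :ZZ::
:Z:Z:
::::Z
ZZ:::
:::Z:
k=4  :ZZZ:
:ZZ:Z
:::ZZ
ZZ:::
:::Z:
k=5  :ZZZ:
:ZZ:Z
:::ZZ
Z::::
ZZZZ:
k=6  :ZZZ:
::Z:Z
ZZZZZ
ZZ:::
ZZZZ:
k=7  ZZZZ:
ZZZ:Z
:ZZZZ
ZZ:::
ZZZZ:
k=8  ZZZZ:
ZZZ:Z
:ZZZ:
ZZ:ZZ
ZZZZZ
k=9  :ZZZ:
::Z:Z
ZZZZ:
ZZ:ZZ
ZZZZZ
k=10  ::ZZ:
ZZ::Z
Z:ZZ:
ZZ:ZZ
ZZZZZ
k=11  ::ZZ:
ZZ::Z
Z:ZZ:
Z::ZZ
:::ZZ
k=12  ::ZZ:
ZZ:ZZ
Z:::Z
Z:::Z
:::ZZ
k=13  ::ZZ:
ZZ:ZZ
::::Z
:Z::Z
Z::ZZ
k=14  ::ZZ:
ZZ:ZZ
::::Z
:Z:::
Z::::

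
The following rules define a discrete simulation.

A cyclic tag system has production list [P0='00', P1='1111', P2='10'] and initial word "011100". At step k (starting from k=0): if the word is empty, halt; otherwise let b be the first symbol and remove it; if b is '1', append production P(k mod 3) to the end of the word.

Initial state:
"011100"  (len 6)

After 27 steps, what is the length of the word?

23

step 0: "011100"  (len 6)
step 1: "11100"  (len 5)
step 2: "11001111"  (len 8)
step 3: "100111110"  (len 9)
step 4: "0011111000"  (len 10)
step 5: "011111000"  (len 9)
step 6: "11111000"  (len 8)
step 7: "111100000"  (len 9)
step 8: "111000001111"  (len 12)
step 9: "1100000111110"  (len 13)
step 10: "10000011111000"  (len 14)
step 11: "00000111110001111"  (len 17)
step 12: "0000111110001111"  (len 16)
step 13: "000111110001111"  (len 15)
step 14: "00111110001111"  (len 14)
step 15: "0111110001111"  (len 13)
step 16: "111110001111"  (len 12)
step 17: "111100011111111"  (len 15)
step 18: "1110001111111110"  (len 16)
step 19: "11000111111111000"  (len 17)
step 20: "10001111111110001111"  (len 20)
step 21: "000111111111000111110"  (len 21)
step 22: "00111111111000111110"  (len 20)
step 23: "0111111111000111110"  (len 19)
step 24: "111111111000111110"  (len 18)
step 25: "1111111100011111000"  (len 19)
step 26: "1111111000111110001111"  (len 22)
step 27: "11111100011111000111110"  (len 23)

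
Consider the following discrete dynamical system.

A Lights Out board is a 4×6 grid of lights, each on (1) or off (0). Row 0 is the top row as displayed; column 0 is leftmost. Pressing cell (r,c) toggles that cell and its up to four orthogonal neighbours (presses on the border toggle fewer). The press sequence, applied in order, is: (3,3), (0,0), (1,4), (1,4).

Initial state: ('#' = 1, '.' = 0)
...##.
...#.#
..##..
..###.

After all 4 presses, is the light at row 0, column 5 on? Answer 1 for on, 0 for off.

0

[0] ...##.
...#.#
..##..
..###.
[1] ...##.
...#.#
..#...
......
[2] ##.##.
#..#.#
..#...
......
[3] ##.#..
#...#.
..#.#.
......
[4] ##.##.
#..#.#
..#...
......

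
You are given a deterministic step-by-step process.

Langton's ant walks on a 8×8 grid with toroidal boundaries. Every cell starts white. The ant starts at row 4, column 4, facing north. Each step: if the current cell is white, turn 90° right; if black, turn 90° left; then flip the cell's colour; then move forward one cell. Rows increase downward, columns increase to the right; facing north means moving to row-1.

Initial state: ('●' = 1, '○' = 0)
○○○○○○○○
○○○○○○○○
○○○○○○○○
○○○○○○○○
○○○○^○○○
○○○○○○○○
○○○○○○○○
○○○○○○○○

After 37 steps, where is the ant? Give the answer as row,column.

step 0: ○○○○○○○○
○○○○○○○○
○○○○○○○○
○○○○○○○○
○○○○^○○○
○○○○○○○○
○○○○○○○○
○○○○○○○○
step 1: ○○○○○○○○
○○○○○○○○
○○○○○○○○
○○○○○○○○
○○○○●>○○
○○○○○○○○
○○○○○○○○
○○○○○○○○
step 2: ○○○○○○○○
○○○○○○○○
○○○○○○○○
○○○○○○○○
○○○○●●○○
○○○○○v○○
○○○○○○○○
○○○○○○○○
step 3: ○○○○○○○○
○○○○○○○○
○○○○○○○○
○○○○○○○○
○○○○●●○○
○○○○<●○○
○○○○○○○○
○○○○○○○○
step 4: ○○○○○○○○
○○○○○○○○
○○○○○○○○
○○○○○○○○
○○○○^●○○
○○○○●●○○
○○○○○○○○
○○○○○○○○
step 5: ○○○○○○○○
○○○○○○○○
○○○○○○○○
○○○○○○○○
○○○<○●○○
○○○○●●○○
○○○○○○○○
○○○○○○○○
step 6: ○○○○○○○○
○○○○○○○○
○○○○○○○○
○○○^○○○○
○○○●○●○○
○○○○●●○○
○○○○○○○○
○○○○○○○○
step 7: ○○○○○○○○
○○○○○○○○
○○○○○○○○
○○○●>○○○
○○○●○●○○
○○○○●●○○
○○○○○○○○
○○○○○○○○
step 8: ○○○○○○○○
○○○○○○○○
○○○○○○○○
○○○●●○○○
○○○●v●○○
○○○○●●○○
○○○○○○○○
○○○○○○○○
step 9: ○○○○○○○○
○○○○○○○○
○○○○○○○○
○○○●●○○○
○○○<●●○○
○○○○●●○○
○○○○○○○○
○○○○○○○○
step 10: ○○○○○○○○
○○○○○○○○
○○○○○○○○
○○○●●○○○
○○○○●●○○
○○○v●●○○
○○○○○○○○
○○○○○○○○
step 11: ○○○○○○○○
○○○○○○○○
○○○○○○○○
○○○●●○○○
○○○○●●○○
○○<●●●○○
○○○○○○○○
○○○○○○○○
step 12: ○○○○○○○○
○○○○○○○○
○○○○○○○○
○○○●●○○○
○○^○●●○○
○○●●●●○○
○○○○○○○○
○○○○○○○○
step 13: ○○○○○○○○
○○○○○○○○
○○○○○○○○
○○○●●○○○
○○●>●●○○
○○●●●●○○
○○○○○○○○
○○○○○○○○
step 14: ○○○○○○○○
○○○○○○○○
○○○○○○○○
○○○●●○○○
○○●●●●○○
○○●v●●○○
○○○○○○○○
○○○○○○○○
step 15: ○○○○○○○○
○○○○○○○○
○○○○○○○○
○○○●●○○○
○○●●●●○○
○○●○>●○○
○○○○○○○○
○○○○○○○○
step 16: ○○○○○○○○
○○○○○○○○
○○○○○○○○
○○○●●○○○
○○●●^●○○
○○●○○●○○
○○○○○○○○
○○○○○○○○
step 17: ○○○○○○○○
○○○○○○○○
○○○○○○○○
○○○●●○○○
○○●<○●○○
○○●○○●○○
○○○○○○○○
○○○○○○○○
step 18: ○○○○○○○○
○○○○○○○○
○○○○○○○○
○○○●●○○○
○○●○○●○○
○○●v○●○○
○○○○○○○○
○○○○○○○○
step 19: ○○○○○○○○
○○○○○○○○
○○○○○○○○
○○○●●○○○
○○●○○●○○
○○<●○●○○
○○○○○○○○
○○○○○○○○
step 20: ○○○○○○○○
○○○○○○○○
○○○○○○○○
○○○●●○○○
○○●○○●○○
○○○●○●○○
○○v○○○○○
○○○○○○○○
step 21: ○○○○○○○○
○○○○○○○○
○○○○○○○○
○○○●●○○○
○○●○○●○○
○○○●○●○○
○<●○○○○○
○○○○○○○○
step 22: ○○○○○○○○
○○○○○○○○
○○○○○○○○
○○○●●○○○
○○●○○●○○
○^○●○●○○
○●●○○○○○
○○○○○○○○
step 23: ○○○○○○○○
○○○○○○○○
○○○○○○○○
○○○●●○○○
○○●○○●○○
○●>●○●○○
○●●○○○○○
○○○○○○○○
step 24: ○○○○○○○○
○○○○○○○○
○○○○○○○○
○○○●●○○○
○○●○○●○○
○●●●○●○○
○●v○○○○○
○○○○○○○○
step 25: ○○○○○○○○
○○○○○○○○
○○○○○○○○
○○○●●○○○
○○●○○●○○
○●●●○●○○
○●○>○○○○
○○○○○○○○
step 26: ○○○○○○○○
○○○○○○○○
○○○○○○○○
○○○●●○○○
○○●○○●○○
○●●●○●○○
○●○●○○○○
○○○v○○○○
step 27: ○○○○○○○○
○○○○○○○○
○○○○○○○○
○○○●●○○○
○○●○○●○○
○●●●○●○○
○●○●○○○○
○○<●○○○○
step 28: ○○○○○○○○
○○○○○○○○
○○○○○○○○
○○○●●○○○
○○●○○●○○
○●●●○●○○
○●^●○○○○
○○●●○○○○
step 29: ○○○○○○○○
○○○○○○○○
○○○○○○○○
○○○●●○○○
○○●○○●○○
○●●●○●○○
○●●>○○○○
○○●●○○○○
step 30: ○○○○○○○○
○○○○○○○○
○○○○○○○○
○○○●●○○○
○○●○○●○○
○●●^○●○○
○●●○○○○○
○○●●○○○○
step 31: ○○○○○○○○
○○○○○○○○
○○○○○○○○
○○○●●○○○
○○●○○●○○
○●<○○●○○
○●●○○○○○
○○●●○○○○
step 32: ○○○○○○○○
○○○○○○○○
○○○○○○○○
○○○●●○○○
○○●○○●○○
○●○○○●○○
○●v○○○○○
○○●●○○○○
step 33: ○○○○○○○○
○○○○○○○○
○○○○○○○○
○○○●●○○○
○○●○○●○○
○●○○○●○○
○●○>○○○○
○○●●○○○○
step 34: ○○○○○○○○
○○○○○○○○
○○○○○○○○
○○○●●○○○
○○●○○●○○
○●○○○●○○
○●○●○○○○
○○●v○○○○
step 35: ○○○○○○○○
○○○○○○○○
○○○○○○○○
○○○●●○○○
○○●○○●○○
○●○○○●○○
○●○●○○○○
○○●○>○○○
step 36: ○○○○v○○○
○○○○○○○○
○○○○○○○○
○○○●●○○○
○○●○○●○○
○●○○○●○○
○●○●○○○○
○○●○●○○○
step 37: ○○○<●○○○
○○○○○○○○
○○○○○○○○
○○○●●○○○
○○●○○●○○
○●○○○●○○
○●○●○○○○
○○●○●○○○

0,3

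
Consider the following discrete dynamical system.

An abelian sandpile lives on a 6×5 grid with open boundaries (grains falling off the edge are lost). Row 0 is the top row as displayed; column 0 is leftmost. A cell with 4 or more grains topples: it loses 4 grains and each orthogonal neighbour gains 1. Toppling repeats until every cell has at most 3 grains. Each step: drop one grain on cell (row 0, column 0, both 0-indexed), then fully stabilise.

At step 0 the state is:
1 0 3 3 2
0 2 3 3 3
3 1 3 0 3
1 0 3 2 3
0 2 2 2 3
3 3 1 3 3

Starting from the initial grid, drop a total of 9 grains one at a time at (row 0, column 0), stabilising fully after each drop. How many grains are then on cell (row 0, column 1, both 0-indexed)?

2

gen 0: 1 0 3 3 2
0 2 3 3 3
3 1 3 0 3
1 0 3 2 3
0 2 2 2 3
3 3 1 3 3
gen 1: 2 0 3 3 2
0 2 3 3 3
3 1 3 0 3
1 0 3 2 3
0 2 2 2 3
3 3 1 3 3
gen 2: 3 0 3 3 2
0 2 3 3 3
3 1 3 0 3
1 0 3 2 3
0 2 2 2 3
3 3 1 3 3
gen 3: 0 1 3 3 2
1 2 3 3 3
3 1 3 0 3
1 0 3 2 3
0 2 2 2 3
3 3 1 3 3
gen 4: 1 1 3 3 2
1 2 3 3 3
3 1 3 0 3
1 0 3 2 3
0 2 2 2 3
3 3 1 3 3
gen 5: 2 1 3 3 2
1 2 3 3 3
3 1 3 0 3
1 0 3 2 3
0 2 2 2 3
3 3 1 3 3
gen 6: 3 1 3 3 2
1 2 3 3 3
3 1 3 0 3
1 0 3 2 3
0 2 2 2 3
3 3 1 3 3
gen 7: 0 2 3 3 2
2 2 3 3 3
3 1 3 0 3
1 0 3 2 3
0 2 2 2 3
3 3 1 3 3
gen 8: 1 2 3 3 2
2 2 3 3 3
3 1 3 0 3
1 0 3 2 3
0 2 2 2 3
3 3 1 3 3
gen 9: 2 2 3 3 2
2 2 3 3 3
3 1 3 0 3
1 0 3 2 3
0 2 2 2 3
3 3 1 3 3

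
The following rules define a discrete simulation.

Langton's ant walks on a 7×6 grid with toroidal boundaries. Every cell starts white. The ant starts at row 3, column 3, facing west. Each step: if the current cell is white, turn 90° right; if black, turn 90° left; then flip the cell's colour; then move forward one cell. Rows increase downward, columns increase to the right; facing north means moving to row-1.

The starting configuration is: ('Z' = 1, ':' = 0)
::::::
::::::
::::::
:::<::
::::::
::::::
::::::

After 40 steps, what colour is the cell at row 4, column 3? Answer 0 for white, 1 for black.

k=0  ::::::
::::::
::::::
:::<::
::::::
::::::
::::::
k=1  ::::::
::::::
:::^::
:::Z::
::::::
::::::
::::::
k=2  ::::::
::::::
:::Z>:
:::Z::
::::::
::::::
::::::
k=3  ::::::
::::::
:::ZZ:
:::Zv:
::::::
::::::
::::::
k=4  ::::::
::::::
:::ZZ:
:::<Z:
::::::
::::::
::::::
k=5  ::::::
::::::
:::ZZ:
::::Z:
:::v::
::::::
::::::
k=6  ::::::
::::::
:::ZZ:
::::Z:
::<Z::
::::::
::::::
k=7  ::::::
::::::
:::ZZ:
::^:Z:
::ZZ::
::::::
::::::
k=8  ::::::
::::::
:::ZZ:
::Z>Z:
::ZZ::
::::::
::::::
k=9  ::::::
::::::
:::ZZ:
::ZZZ:
::Zv::
::::::
::::::
k=10  ::::::
::::::
:::ZZ:
::ZZZ:
::Z:>:
::::::
::::::
k=11  ::::::
::::::
:::ZZ:
::ZZZ:
::Z:Z:
::::v:
::::::
k=12  ::::::
::::::
:::ZZ:
::ZZZ:
::Z:Z:
:::<Z:
::::::
k=13  ::::::
::::::
:::ZZ:
::ZZZ:
::Z^Z:
:::ZZ:
::::::
k=14  ::::::
::::::
:::ZZ:
::ZZZ:
::ZZ>:
:::ZZ:
::::::
k=15  ::::::
::::::
:::ZZ:
::ZZ^:
::ZZ::
:::ZZ:
::::::
k=16  ::::::
::::::
:::ZZ:
::Z<::
::ZZ::
:::ZZ:
::::::
k=17  ::::::
::::::
:::ZZ:
::Z:::
::Zv::
:::ZZ:
::::::
k=18  ::::::
::::::
:::ZZ:
::Z:::
::Z:>:
:::ZZ:
::::::
k=19  ::::::
::::::
:::ZZ:
::Z:::
::Z:Z:
:::Zv:
::::::
k=20  ::::::
::::::
:::ZZ:
::Z:::
::Z:Z:
:::Z:>
::::::
k=21  ::::::
::::::
:::ZZ:
::Z:::
::Z:Z:
:::Z:Z
:::::v
k=22  ::::::
::::::
:::ZZ:
::Z:::
::Z:Z:
:::Z:Z
::::<Z
k=23  ::::::
::::::
:::ZZ:
::Z:::
::Z:Z:
:::Z^Z
::::ZZ
k=24  ::::::
::::::
:::ZZ:
::Z:::
::Z:Z:
:::ZZ>
::::ZZ
k=25  ::::::
::::::
:::ZZ:
::Z:::
::Z:Z^
:::ZZ:
::::ZZ
k=26  ::::::
::::::
:::ZZ:
::Z:::
>:Z:ZZ
:::ZZ:
::::ZZ
k=27  ::::::
::::::
:::ZZ:
::Z:::
Z:Z:ZZ
v::ZZ:
::::ZZ
k=28  ::::::
::::::
:::ZZ:
::Z:::
Z:Z:ZZ
Z::ZZ<
::::ZZ
k=29  ::::::
::::::
:::ZZ:
::Z:::
Z:Z:Z^
Z::ZZZ
::::ZZ
k=30  ::::::
::::::
:::ZZ:
::Z:::
Z:Z:<:
Z::ZZZ
::::ZZ
k=31  ::::::
::::::
:::ZZ:
::Z:::
Z:Z:::
Z::ZvZ
::::ZZ
k=32  ::::::
::::::
:::ZZ:
::Z:::
Z:Z:::
Z::Z:>
::::ZZ
k=33  ::::::
::::::
:::ZZ:
::Z:::
Z:Z::^
Z::Z::
::::ZZ
k=34  ::::::
::::::
:::ZZ:
::Z:::
>:Z::Z
Z::Z::
::::ZZ
k=35  ::::::
::::::
:::ZZ:
^:Z:::
::Z::Z
Z::Z::
::::ZZ
k=36  ::::::
::::::
:::ZZ:
Z>Z:::
::Z::Z
Z::Z::
::::ZZ
k=37  ::::::
::::::
:::ZZ:
ZZZ:::
:vZ::Z
Z::Z::
::::ZZ
k=38  ::::::
::::::
:::ZZ:
ZZZ:::
<ZZ::Z
Z::Z::
::::ZZ
k=39  ::::::
::::::
:::ZZ:
^ZZ:::
ZZZ::Z
Z::Z::
::::ZZ
k=40  ::::::
::::::
:::ZZ:
:ZZ::<
ZZZ::Z
Z::Z::
::::ZZ

0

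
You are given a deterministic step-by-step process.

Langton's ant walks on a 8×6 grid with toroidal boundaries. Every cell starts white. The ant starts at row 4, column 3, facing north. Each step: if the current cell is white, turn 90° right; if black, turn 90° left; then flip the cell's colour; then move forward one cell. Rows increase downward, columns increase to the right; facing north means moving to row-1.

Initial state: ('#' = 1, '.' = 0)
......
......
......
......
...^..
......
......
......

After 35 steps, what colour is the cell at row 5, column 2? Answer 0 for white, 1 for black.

0

k=0  ......
......
......
......
...^..
......
......
......
k=1  ......
......
......
......
...#>.
......
......
......
k=2  ......
......
......
......
...##.
....v.
......
......
k=3  ......
......
......
......
...##.
...<#.
......
......
k=4  ......
......
......
......
...^#.
...##.
......
......
k=5  ......
......
......
......
..<.#.
...##.
......
......
k=6  ......
......
......
..^...
..#.#.
...##.
......
......
k=7  ......
......
......
..#>..
..#.#.
...##.
......
......
k=8  ......
......
......
..##..
..#v#.
...##.
......
......
k=9  ......
......
......
..##..
..<##.
...##.
......
......
k=10  ......
......
......
..##..
...##.
..v##.
......
......
k=11  ......
......
......
..##..
...##.
.<###.
......
......
k=12  ......
......
......
..##..
.^.##.
.####.
......
......
k=13  ......
......
......
..##..
.#>##.
.####.
......
......
k=14  ......
......
......
..##..
.####.
.#v##.
......
......
k=15  ......
......
......
..##..
.####.
.#.>#.
......
......
k=16  ......
......
......
..##..
.##^#.
.#..#.
......
......
k=17  ......
......
......
..##..
.#<.#.
.#..#.
......
......
k=18  ......
......
......
..##..
.#..#.
.#v.#.
......
......
k=19  ......
......
......
..##..
.#..#.
.<#.#.
......
......
k=20  ......
......
......
..##..
.#..#.
..#.#.
.v....
......
k=21  ......
......
......
..##..
.#..#.
..#.#.
<#....
......
k=22  ......
......
......
..##..
.#..#.
^.#.#.
##....
......
k=23  ......
......
......
..##..
.#..#.
#>#.#.
##....
......
k=24  ......
......
......
..##..
.#..#.
###.#.
#v....
......
k=25  ......
......
......
..##..
.#..#.
###.#.
#.>...
......
k=26  ......
......
......
..##..
.#..#.
###.#.
#.#...
..v...
k=27  ......
......
......
..##..
.#..#.
###.#.
#.#...
.<#...
k=28  ......
......
......
..##..
.#..#.
###.#.
#^#...
.##...
k=29  ......
......
......
..##..
.#..#.
###.#.
##>...
.##...
k=30  ......
......
......
..##..
.#..#.
##^.#.
##....
.##...
k=31  ......
......
......
..##..
.#..#.
#<..#.
##....
.##...
k=32  ......
......
......
..##..
.#..#.
#...#.
#v....
.##...
k=33  ......
......
......
..##..
.#..#.
#...#.
#.>...
.##...
k=34  ......
......
......
..##..
.#..#.
#...#.
#.#...
.#v...
k=35  ......
......
......
..##..
.#..#.
#...#.
#.#...
.#.>..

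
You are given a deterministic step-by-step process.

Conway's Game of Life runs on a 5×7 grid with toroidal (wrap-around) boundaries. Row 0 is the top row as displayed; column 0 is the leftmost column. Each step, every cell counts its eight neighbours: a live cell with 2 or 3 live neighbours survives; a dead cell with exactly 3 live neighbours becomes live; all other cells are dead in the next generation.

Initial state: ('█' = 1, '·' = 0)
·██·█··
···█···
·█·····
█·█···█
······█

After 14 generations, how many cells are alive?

1

gen 0: ·██·█··
···█···
·█·····
█·█···█
······█
gen 1: ··██···
·█·█···
███····
██····█
··██·██
gen 2: ·█·····
█··█···
······█
···█·█·
···████
gen 3: █·██·██
█······
····█·█
···█···
··██·██
gen 4: █·██·█·
██·██··
·······
··██··█
██···█·
gen 5: ···█·█·
██·██·█
██··█··
███···█
█····█·
gen 6: ·███·█·
·█·█··█
····█··
··█··█·
█·█·██·
gen 7: ·····█·
██·█·█·
··████·
·█···██
·····█·
gen 8: ·····█·
·█·█·█·
···█···
··██··█
····██·
gen 9: ·····██
··█····
···█···
··██·█·
···████
gen 10: ···█··█
·······
···██··
··█··██
··██···
gen 11: ··██···
···██··
···███·
··█··█·
··█████
gen 12: ·······
·····█·
··█··█·
··█····
·█···██
gen 13: ·····██
·······
·······
·██··██
·······
gen 14: ·······
·······
·······
·······
█······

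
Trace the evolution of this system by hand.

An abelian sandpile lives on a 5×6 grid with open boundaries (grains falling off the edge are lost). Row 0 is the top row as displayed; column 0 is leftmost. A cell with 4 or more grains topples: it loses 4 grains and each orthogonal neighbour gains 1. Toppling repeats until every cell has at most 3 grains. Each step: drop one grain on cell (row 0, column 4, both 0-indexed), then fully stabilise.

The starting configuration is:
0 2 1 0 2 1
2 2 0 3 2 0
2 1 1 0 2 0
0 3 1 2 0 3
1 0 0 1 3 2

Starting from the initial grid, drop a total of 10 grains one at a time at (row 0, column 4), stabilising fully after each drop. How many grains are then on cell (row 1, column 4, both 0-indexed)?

gen 0: 0 2 1 0 2 1
2 2 0 3 2 0
2 1 1 0 2 0
0 3 1 2 0 3
1 0 0 1 3 2
gen 1: 0 2 1 0 3 1
2 2 0 3 2 0
2 1 1 0 2 0
0 3 1 2 0 3
1 0 0 1 3 2
gen 2: 0 2 1 1 0 2
2 2 0 3 3 0
2 1 1 0 2 0
0 3 1 2 0 3
1 0 0 1 3 2
gen 3: 0 2 1 1 1 2
2 2 0 3 3 0
2 1 1 0 2 0
0 3 1 2 0 3
1 0 0 1 3 2
gen 4: 0 2 1 1 2 2
2 2 0 3 3 0
2 1 1 0 2 0
0 3 1 2 0 3
1 0 0 1 3 2
gen 5: 0 2 1 1 3 2
2 2 0 3 3 0
2 1 1 0 2 0
0 3 1 2 0 3
1 0 0 1 3 2
gen 6: 0 2 1 3 1 3
2 2 1 0 1 1
2 1 1 1 3 0
0 3 1 2 0 3
1 0 0 1 3 2
gen 7: 0 2 1 3 2 3
2 2 1 0 1 1
2 1 1 1 3 0
0 3 1 2 0 3
1 0 0 1 3 2
gen 8: 0 2 1 3 3 3
2 2 1 0 1 1
2 1 1 1 3 0
0 3 1 2 0 3
1 0 0 1 3 2
gen 9: 0 2 2 0 2 0
2 2 1 1 2 2
2 1 1 1 3 0
0 3 1 2 0 3
1 0 0 1 3 2
gen 10: 0 2 2 0 3 0
2 2 1 1 2 2
2 1 1 1 3 0
0 3 1 2 0 3
1 0 0 1 3 2

2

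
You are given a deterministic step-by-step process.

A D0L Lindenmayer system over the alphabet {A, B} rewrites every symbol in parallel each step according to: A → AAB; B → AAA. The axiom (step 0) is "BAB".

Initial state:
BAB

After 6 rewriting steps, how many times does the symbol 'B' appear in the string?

548

[0] BAB
[1] AAAAABAAA
[2] AABAABAABAABAABAAAAABAABAAB
[3] AABAABAAAAABAABAAAAABAABAAAAABAABAAAAABAABAAAAABAABAABAABAABAAAAABAABAAAAABAABAAA
[4] AABAABAAAAABAABAAAAABAABAABAABAABAAAAABAABAAAAABAABAABAABA…BAABAABAABAAAAABAABAAAAABAABAABAABAABAAAAABAABAAAAABAABAAB  (len 243)
[5] AABAABAAAAABAABAAAAABAABAABAABAABAAAAABAABAAAAABAABAABAABA…BAABAABAABAAAAABAABAAAAABAABAABAABAABAAAAABAABAAAAABAABAAA  (len 729)
[6] AABAABAAAAABAABAAAAABAABAABAABAABAAAAABAABAAAAABAABAABAABA…BAABAABAABAAAAABAABAAAAABAABAABAABAABAAAAABAABAAAAABAABAAB  (len 2187)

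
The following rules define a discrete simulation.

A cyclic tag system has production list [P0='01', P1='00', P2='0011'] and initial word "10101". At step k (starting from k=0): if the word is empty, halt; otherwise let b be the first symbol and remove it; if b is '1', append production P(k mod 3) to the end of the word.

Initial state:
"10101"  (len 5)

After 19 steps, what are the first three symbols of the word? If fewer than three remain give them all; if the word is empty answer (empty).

step 0: "10101"  (len 5)
step 1: "010101"  (len 6)
step 2: "10101"  (len 5)
step 3: "01010011"  (len 8)
step 4: "1010011"  (len 7)
step 5: "01001100"  (len 8)
step 6: "1001100"  (len 7)
step 7: "00110001"  (len 8)
step 8: "0110001"  (len 7)
step 9: "110001"  (len 6)
step 10: "1000101"  (len 7)
step 11: "00010100"  (len 8)
step 12: "0010100"  (len 7)
step 13: "010100"  (len 6)
step 14: "10100"  (len 5)
step 15: "01000011"  (len 8)
step 16: "1000011"  (len 7)
step 17: "00001100"  (len 8)
step 18: "0001100"  (len 7)
step 19: "001100"  (len 6)

001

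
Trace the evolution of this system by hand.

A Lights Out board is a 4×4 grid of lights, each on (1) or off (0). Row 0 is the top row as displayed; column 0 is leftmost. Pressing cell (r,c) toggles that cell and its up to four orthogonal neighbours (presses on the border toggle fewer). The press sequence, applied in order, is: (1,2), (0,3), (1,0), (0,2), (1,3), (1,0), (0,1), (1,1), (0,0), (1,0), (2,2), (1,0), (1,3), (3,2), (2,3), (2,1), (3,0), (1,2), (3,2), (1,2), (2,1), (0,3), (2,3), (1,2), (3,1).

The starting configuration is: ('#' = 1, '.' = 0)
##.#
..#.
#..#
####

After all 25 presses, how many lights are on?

gen 0: ##.#
..#.
#..#
####
gen 1: ####
.#.#
#.##
####
gen 2: ##..
.#..
#.##
####
gen 3: .#..
#...
..##
####
gen 4: ..##
#.#.
..##
####
gen 5: ..#.
#..#
..#.
####
gen 6: #.#.
.#.#
#.#.
####
gen 7: .#..
...#
#.#.
####
gen 8: ....
####
###.
####
gen 9: ##..
.###
###.
####
gen 10: .#..
#.##
.##.
####
gen 11: .#..
#..#
...#
##.#
gen 12: ##..
.#.#
#..#
##.#
gen 13: ##.#
.##.
#...
##.#
gen 14: ##.#
.##.
#.#.
#.#.
gen 15: ##.#
.###
#..#
#.##
gen 16: ##.#
..##
.###
####
gen 17: ##.#
..##
####
..##
gen 18: ####
.#..
##.#
..##
gen 19: ####
.#..
####
.#..
gen 20: ##.#
..##
##.#
.#..
gen 21: ##.#
.###
..##
....
gen 22: ###.
.##.
..##
....
gen 23: ###.
.###
....
...#
gen 24: ##..
....
..#.
...#
gen 25: ##..
....
.##.
####

8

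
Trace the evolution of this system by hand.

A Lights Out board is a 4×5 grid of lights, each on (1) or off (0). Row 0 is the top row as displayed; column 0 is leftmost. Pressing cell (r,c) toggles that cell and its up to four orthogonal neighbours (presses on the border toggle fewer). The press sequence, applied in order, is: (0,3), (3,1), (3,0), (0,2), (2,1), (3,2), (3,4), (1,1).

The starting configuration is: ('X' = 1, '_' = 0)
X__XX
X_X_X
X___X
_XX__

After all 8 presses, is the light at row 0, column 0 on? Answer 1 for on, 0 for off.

1

k=0  X__XX
X_X_X
X___X
_XX__
k=1  X_X__
X_XXX
X___X
_XX__
k=2  X_X__
X_XXX
XX__X
X____
k=3  X_X__
X_XXX
_X__X
_X___
k=4  XX_X_
X__XX
_X__X
_X___
k=5  XX_X_
XX_XX
X_X_X
_____
k=6  XX_X_
XX_XX
X___X
_XXX_
k=7  XX_X_
XX_XX
X____
_XX_X
k=8  X__X_
__XXX
XX___
_XX_X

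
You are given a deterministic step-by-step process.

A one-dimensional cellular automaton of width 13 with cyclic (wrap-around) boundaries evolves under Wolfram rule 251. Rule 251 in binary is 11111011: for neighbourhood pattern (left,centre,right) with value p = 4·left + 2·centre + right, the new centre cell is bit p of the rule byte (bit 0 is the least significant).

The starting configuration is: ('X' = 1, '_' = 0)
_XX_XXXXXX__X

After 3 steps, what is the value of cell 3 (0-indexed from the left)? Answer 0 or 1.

0) _XX_XXXXXX__X
1) XXXXXXXXXXXX_
2) XXXXXXXXXXXXX
3) XXXXXXXXXXXXX

1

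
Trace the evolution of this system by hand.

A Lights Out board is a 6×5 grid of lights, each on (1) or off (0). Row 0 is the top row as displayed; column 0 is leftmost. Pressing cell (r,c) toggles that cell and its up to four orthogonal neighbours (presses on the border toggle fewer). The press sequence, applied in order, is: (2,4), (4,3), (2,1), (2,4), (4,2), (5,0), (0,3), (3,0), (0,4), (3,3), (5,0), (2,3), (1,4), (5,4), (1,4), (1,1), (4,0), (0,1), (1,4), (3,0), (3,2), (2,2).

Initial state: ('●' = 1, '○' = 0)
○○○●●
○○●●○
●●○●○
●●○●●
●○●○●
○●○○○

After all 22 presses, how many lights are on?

t=0: ○○○●●
○○●●○
●●○●○
●●○●●
●○●○●
○●○○○
t=1: ○○○●●
○○●●●
●●○○●
●●○●○
●○●○●
○●○○○
t=2: ○○○●●
○○●●●
●●○○●
●●○○○
●○○●○
○●○●○
t=3: ○○○●●
○●●●●
○○●○●
●○○○○
●○○●○
○●○●○
t=4: ○○○●●
○●●●○
○○●●○
●○○○●
●○○●○
○●○●○
t=5: ○○○●●
○●●●○
○○●●○
●○●○●
●●●○○
○●●●○
t=6: ○○○●●
○●●●○
○○●●○
●○●○●
○●●○○
●○●●○
t=7: ○○●○○
○●●○○
○○●●○
●○●○●
○●●○○
●○●●○
t=8: ○○●○○
○●●○○
●○●●○
○●●○●
●●●○○
●○●●○
t=9: ○○●●●
○●●○●
●○●●○
○●●○●
●●●○○
●○●●○
t=10: ○○●●●
○●●○●
●○●○○
○●○●○
●●●●○
●○●●○
t=11: ○○●●●
○●●○●
●○●○○
○●○●○
○●●●○
○●●●○
t=12: ○○●●●
○●●●●
●○○●●
○●○○○
○●●●○
○●●●○
t=13: ○○●●○
○●●○○
●○○●○
○●○○○
○●●●○
○●●●○
t=14: ○○●●○
○●●○○
●○○●○
○●○○○
○●●●●
○●●○●
t=15: ○○●●●
○●●●●
●○○●●
○●○○○
○●●●●
○●●○●
t=16: ○●●●●
●○○●●
●●○●●
○●○○○
○●●●●
○●●○●
t=17: ○●●●●
●○○●●
●●○●●
●●○○○
●○●●●
●●●○●
t=18: ●○○●●
●●○●●
●●○●●
●●○○○
●○●●●
●●●○●
t=19: ●○○●○
●●○○○
●●○●○
●●○○○
●○●●●
●●●○●
t=20: ●○○●○
●●○○○
○●○●○
○○○○○
○○●●●
●●●○●
t=21: ●○○●○
●●○○○
○●●●○
○●●●○
○○○●●
●●●○●
t=22: ●○○●○
●●●○○
○○○○○
○●○●○
○○○●●
●●●○●

13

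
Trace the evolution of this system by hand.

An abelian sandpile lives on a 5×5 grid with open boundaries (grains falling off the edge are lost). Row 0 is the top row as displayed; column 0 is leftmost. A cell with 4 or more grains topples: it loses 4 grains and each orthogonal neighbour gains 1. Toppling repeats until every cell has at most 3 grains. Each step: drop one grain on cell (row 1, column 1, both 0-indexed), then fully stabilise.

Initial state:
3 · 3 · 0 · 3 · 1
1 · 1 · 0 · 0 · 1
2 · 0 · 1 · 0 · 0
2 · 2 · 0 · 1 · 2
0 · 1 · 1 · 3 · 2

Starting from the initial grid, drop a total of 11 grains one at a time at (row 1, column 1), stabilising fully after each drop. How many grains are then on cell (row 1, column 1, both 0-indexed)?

step 0: 3 · 3 · 0 · 3 · 1
1 · 1 · 0 · 0 · 1
2 · 0 · 1 · 0 · 0
2 · 2 · 0 · 1 · 2
0 · 1 · 1 · 3 · 2
step 1: 3 · 3 · 0 · 3 · 1
1 · 2 · 0 · 0 · 1
2 · 0 · 1 · 0 · 0
2 · 2 · 0 · 1 · 2
0 · 1 · 1 · 3 · 2
step 2: 3 · 3 · 0 · 3 · 1
1 · 3 · 0 · 0 · 1
2 · 0 · 1 · 0 · 0
2 · 2 · 0 · 1 · 2
0 · 1 · 1 · 3 · 2
step 3: 0 · 1 · 1 · 3 · 1
3 · 1 · 1 · 0 · 1
2 · 1 · 1 · 0 · 0
2 · 2 · 0 · 1 · 2
0 · 1 · 1 · 3 · 2
step 4: 0 · 1 · 1 · 3 · 1
3 · 2 · 1 · 0 · 1
2 · 1 · 1 · 0 · 0
2 · 2 · 0 · 1 · 2
0 · 1 · 1 · 3 · 2
step 5: 0 · 1 · 1 · 3 · 1
3 · 3 · 1 · 0 · 1
2 · 1 · 1 · 0 · 0
2 · 2 · 0 · 1 · 2
0 · 1 · 1 · 3 · 2
step 6: 1 · 2 · 1 · 3 · 1
0 · 1 · 2 · 0 · 1
3 · 2 · 1 · 0 · 0
2 · 2 · 0 · 1 · 2
0 · 1 · 1 · 3 · 2
step 7: 1 · 2 · 1 · 3 · 1
0 · 2 · 2 · 0 · 1
3 · 2 · 1 · 0 · 0
2 · 2 · 0 · 1 · 2
0 · 1 · 1 · 3 · 2
step 8: 1 · 2 · 1 · 3 · 1
0 · 3 · 2 · 0 · 1
3 · 2 · 1 · 0 · 0
2 · 2 · 0 · 1 · 2
0 · 1 · 1 · 3 · 2
step 9: 1 · 3 · 1 · 3 · 1
1 · 0 · 3 · 0 · 1
3 · 3 · 1 · 0 · 0
2 · 2 · 0 · 1 · 2
0 · 1 · 1 · 3 · 2
step 10: 1 · 3 · 1 · 3 · 1
1 · 1 · 3 · 0 · 1
3 · 3 · 1 · 0 · 0
2 · 2 · 0 · 1 · 2
0 · 1 · 1 · 3 · 2
step 11: 1 · 3 · 1 · 3 · 1
1 · 2 · 3 · 0 · 1
3 · 3 · 1 · 0 · 0
2 · 2 · 0 · 1 · 2
0 · 1 · 1 · 3 · 2

2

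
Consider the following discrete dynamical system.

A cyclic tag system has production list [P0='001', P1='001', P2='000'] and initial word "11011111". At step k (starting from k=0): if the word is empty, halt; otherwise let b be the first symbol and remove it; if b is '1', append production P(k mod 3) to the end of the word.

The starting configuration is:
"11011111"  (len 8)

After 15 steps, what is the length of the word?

[0] "11011111"  (len 8)
[1] "1011111001"  (len 10)
[2] "011111001001"  (len 12)
[3] "11111001001"  (len 11)
[4] "1111001001001"  (len 13)
[5] "111001001001001"  (len 15)
[6] "11001001001001000"  (len 17)
[7] "1001001001001000001"  (len 19)
[8] "001001001001000001001"  (len 21)
[9] "01001001001000001001"  (len 20)
[10] "1001001001000001001"  (len 19)
[11] "001001001000001001001"  (len 21)
[12] "01001001000001001001"  (len 20)
[13] "1001001000001001001"  (len 19)
[14] "001001000001001001001"  (len 21)
[15] "01001000001001001001"  (len 20)

20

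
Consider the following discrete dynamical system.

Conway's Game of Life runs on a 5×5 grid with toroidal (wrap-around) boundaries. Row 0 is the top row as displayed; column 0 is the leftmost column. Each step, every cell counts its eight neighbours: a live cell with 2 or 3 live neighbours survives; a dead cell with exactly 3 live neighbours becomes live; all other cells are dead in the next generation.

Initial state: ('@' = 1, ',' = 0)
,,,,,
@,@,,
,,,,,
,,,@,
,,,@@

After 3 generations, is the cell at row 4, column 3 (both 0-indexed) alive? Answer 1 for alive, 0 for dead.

0

0) ,,,,,
@,@,,
,,,,,
,,,@,
,,,@@
1) ,,,@@
,,,,,
,,,,,
,,,@@
,,,@@
2) ,,,@@
,,,,,
,,,,,
,,,@@
@,@,,
3) ,,,@@
,,,,,
,,,,,
,,,@@
@,@,,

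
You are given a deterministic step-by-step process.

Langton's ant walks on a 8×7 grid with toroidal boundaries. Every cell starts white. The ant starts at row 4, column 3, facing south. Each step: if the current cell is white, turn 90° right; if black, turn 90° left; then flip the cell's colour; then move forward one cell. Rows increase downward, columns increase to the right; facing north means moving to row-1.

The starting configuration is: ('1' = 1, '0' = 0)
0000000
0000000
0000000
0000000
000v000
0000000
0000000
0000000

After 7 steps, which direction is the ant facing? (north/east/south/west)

[0] 0000000
0000000
0000000
0000000
000v000
0000000
0000000
0000000
[1] 0000000
0000000
0000000
0000000
00<1000
0000000
0000000
0000000
[2] 0000000
0000000
0000000
00^0000
0011000
0000000
0000000
0000000
[3] 0000000
0000000
0000000
001>000
0011000
0000000
0000000
0000000
[4] 0000000
0000000
0000000
0011000
001v000
0000000
0000000
0000000
[5] 0000000
0000000
0000000
0011000
0010>00
0000000
0000000
0000000
[6] 0000000
0000000
0000000
0011000
0010100
0000v00
0000000
0000000
[7] 0000000
0000000
0000000
0011000
0010100
000<100
0000000
0000000

west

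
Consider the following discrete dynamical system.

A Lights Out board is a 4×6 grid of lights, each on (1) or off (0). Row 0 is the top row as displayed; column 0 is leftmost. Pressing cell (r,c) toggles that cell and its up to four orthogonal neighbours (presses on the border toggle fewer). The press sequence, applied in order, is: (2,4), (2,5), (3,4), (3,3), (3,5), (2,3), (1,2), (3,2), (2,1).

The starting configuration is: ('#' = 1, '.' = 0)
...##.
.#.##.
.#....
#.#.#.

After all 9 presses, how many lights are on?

t=0: ...##.
.#.##.
.#....
#.#.#.
t=1: ...##.
.#.#..
.#.###
#.#...
t=2: ...##.
.#.#.#
.#.#..
#.#..#
t=3: ...##.
.#.#.#
.#.##.
#.###.
t=4: ...##.
.#.#.#
.#..#.
#.....
t=5: ...##.
.#.#.#
.#..##
#...##
t=6: ...##.
.#...#
.###.#
#..###
t=7: ..###.
..##.#
.#.#.#
#..###
t=8: ..###.
..##.#
.###.#
###.##
t=9: ..###.
.###.#
#..#.#
#.#.##

14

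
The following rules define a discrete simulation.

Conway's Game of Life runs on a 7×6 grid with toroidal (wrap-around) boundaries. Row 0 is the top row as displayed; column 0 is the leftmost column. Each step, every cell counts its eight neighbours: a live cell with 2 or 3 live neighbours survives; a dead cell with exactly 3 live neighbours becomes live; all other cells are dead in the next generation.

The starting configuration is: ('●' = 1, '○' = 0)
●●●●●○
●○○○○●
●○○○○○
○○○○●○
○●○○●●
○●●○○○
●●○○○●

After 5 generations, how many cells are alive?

15

[0] ●●●●●○
●○○○○●
●○○○○○
○○○○●○
○●○○●●
○●●○○○
●●○○○●
[1] ○○●●●○
○○●●●○
●○○○○○
●○○○●○
●●●●●●
○○●○●○
○○○○●●
[2] ○○●○○○
○●●○●●
○●○○●○
○○●○●○
●○●○○○
○○●○○○
○○●○○●
[3] ●○●○●●
●●●○●●
●●○○●○
○○●○○●
○○●○○○
○○●●○○
○●●●○○
[4] ○○○○○○
○○●○○○
○○○○●○
●○●●○●
○●●○○○
○○○○○○
●○○○○●
[5] ○○○○○○
○○○○○○
○●●○●●
●○●●●●
●●●●○○
●●○○○○
○○○○○○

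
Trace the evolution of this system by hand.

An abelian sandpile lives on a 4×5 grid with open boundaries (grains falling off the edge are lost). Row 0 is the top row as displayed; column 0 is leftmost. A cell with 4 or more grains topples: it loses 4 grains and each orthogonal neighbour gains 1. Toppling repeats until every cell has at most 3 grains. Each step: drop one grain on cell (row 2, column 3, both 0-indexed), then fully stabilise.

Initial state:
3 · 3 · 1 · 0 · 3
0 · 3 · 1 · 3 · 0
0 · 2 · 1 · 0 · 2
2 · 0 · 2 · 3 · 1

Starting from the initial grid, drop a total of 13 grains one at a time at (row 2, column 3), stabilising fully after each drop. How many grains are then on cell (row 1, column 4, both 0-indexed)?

0) 3 · 3 · 1 · 0 · 3
0 · 3 · 1 · 3 · 0
0 · 2 · 1 · 0 · 2
2 · 0 · 2 · 3 · 1
1) 3 · 3 · 1 · 0 · 3
0 · 3 · 1 · 3 · 0
0 · 2 · 1 · 1 · 2
2 · 0 · 2 · 3 · 1
2) 3 · 3 · 1 · 0 · 3
0 · 3 · 1 · 3 · 0
0 · 2 · 1 · 2 · 2
2 · 0 · 2 · 3 · 1
3) 3 · 3 · 1 · 0 · 3
0 · 3 · 1 · 3 · 0
0 · 2 · 1 · 3 · 2
2 · 0 · 2 · 3 · 1
4) 3 · 3 · 1 · 1 · 3
0 · 3 · 2 · 0 · 1
0 · 2 · 2 · 2 · 3
2 · 0 · 3 · 0 · 2
5) 3 · 3 · 1 · 1 · 3
0 · 3 · 2 · 0 · 1
0 · 2 · 2 · 3 · 3
2 · 0 · 3 · 0 · 2
6) 3 · 3 · 1 · 1 · 3
0 · 3 · 2 · 1 · 2
0 · 2 · 3 · 1 · 0
2 · 0 · 3 · 1 · 3
7) 3 · 3 · 1 · 1 · 3
0 · 3 · 2 · 1 · 2
0 · 2 · 3 · 2 · 0
2 · 0 · 3 · 1 · 3
8) 3 · 3 · 1 · 1 · 3
0 · 3 · 2 · 1 · 2
0 · 2 · 3 · 3 · 0
2 · 0 · 3 · 1 · 3
9) 3 · 3 · 1 · 1 · 3
0 · 3 · 3 · 2 · 2
0 · 3 · 1 · 1 · 1
2 · 1 · 0 · 3 · 3
10) 3 · 3 · 1 · 1 · 3
0 · 3 · 3 · 2 · 2
0 · 3 · 1 · 2 · 1
2 · 1 · 0 · 3 · 3
11) 3 · 3 · 1 · 1 · 3
0 · 3 · 3 · 2 · 2
0 · 3 · 1 · 3 · 1
2 · 1 · 0 · 3 · 3
12) 3 · 3 · 1 · 1 · 3
0 · 3 · 3 · 3 · 2
0 · 3 · 2 · 1 · 3
2 · 1 · 1 · 1 · 0
13) 3 · 3 · 1 · 1 · 3
0 · 3 · 3 · 3 · 2
0 · 3 · 2 · 2 · 3
2 · 1 · 1 · 1 · 0

2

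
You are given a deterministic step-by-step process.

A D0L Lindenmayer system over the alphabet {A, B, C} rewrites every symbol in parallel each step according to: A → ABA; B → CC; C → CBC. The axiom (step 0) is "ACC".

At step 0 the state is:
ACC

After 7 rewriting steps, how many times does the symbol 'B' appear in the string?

k=0  ACC
k=1  ABACBCCBC
k=2  ABACCABACBCCCCBCCBCCCCBC
k=3  ABACCABACBCCBCABACCABACBCCCCBCCBCCBCCBCCCCBCCBCCCCBCCBCCBCCBCCCCBC
k=4  ABACCABACBCCBCABACCABACBCCCCBCCBCCCCBCABACCABACBCCBCABACCA…CCCCBCCBCCBCCBCCCCBCCBCCCCBCCBCCCCBCCBCCCCBCCBCCBCCBCCCCBC  (len 180)
k=5  ABACCABACBCCBCABACCABACBCCCCBCCBCCCCBCABACCABACBCCBCABACCA…CCCCBCCBCCBCCBCCCCBCCBCCCCBCCBCCCCBCCBCCCCBCCBCCBCCBCCCCBC  (len 492)
k=6  ABACCABACBCCBCABACCABACBCCCCBCCBCCCCBCABACCABACBCCBCABACCA…CCCCBCCBCCBCCBCCCCBCCBCCCCBCCBCCCCBCCBCCCCBCCBCCBCCBCCCCBC  (len 1344)
k=7  ABACCABACBCCBCABACCABACBCCCCBCCBCCCCBCABACCABACBCCBCABACCA…CCCCBCCBCCBCCBCCCCBCCBCCCCBCCBCCCCBCCBCCCCBCCBCCBCCBCCCCBC  (len 3672)

984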